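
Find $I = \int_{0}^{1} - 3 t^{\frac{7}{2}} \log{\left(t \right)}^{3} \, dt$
$\frac{32}{729}$

Begin with the known integral
$$J(a) = \int_{0}^{1} - 3 t^{a} \, dt = - \frac{3}{a + 1}.$$

Differentiating under the integral sign brings down a factor of $\ln t$:
$$\frac{dJ}{da} = \int_{0}^{1} - 3 t^{a} \log{\left(t \right)} \, dt = \frac{3}{\left(a + 1\right)^{2}}.$$

Repeating $3$ times in total — each differentiation brings down another $\ln t$ — gives
$$\frac{d^{3}J}{da^{3}} = \int_{0}^{1} - 3 t^{a} \log{\left(t \right)}^{3} \, dt = \frac{18}{\left(a + 1\right)^{4}},$$
and the integrand here is exactly the target integrand, so $I = \frac{18}{\left(a + 1\right)^{4}}$.

Setting $a = \frac{7}{2}$:
$$I = \frac{32}{729}.$$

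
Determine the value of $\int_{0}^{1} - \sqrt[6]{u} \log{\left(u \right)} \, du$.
$\frac{36}{49}$

Start from the elementary integral
$$J(a) = \int_{0}^{1} - u^{a} \, du = - \frac{1}{a + 1}.$$

Differentiating under the integral sign brings down a factor of $\ln u$:
$$\frac{dJ}{da} = \int_{0}^{1} - u^{a} \log{\left(u \right)} \, du = \frac{1}{\left(a + 1\right)^{2}}.$$

The integral on the left is $I$, so $I = \frac{1}{\left(a + 1\right)^{2}}$.

Setting $a = \frac{1}{6}$:
$$I = \frac{36}{49}.$$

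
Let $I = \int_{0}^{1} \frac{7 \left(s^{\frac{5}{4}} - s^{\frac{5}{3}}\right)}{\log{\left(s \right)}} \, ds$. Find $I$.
$\log{\left(\frac{10460353203}{34359738368} \right)}$

Introduce a parameter $a$ in the exponent: let $I(a) = \int_{0}^{1} \frac{7 \left(- s^{\frac{5}{3}} + s^{a}\right)}{\log{\left(s \right)}} \, ds$.

Since $\dfrac{\partial}{\partial a}\,s^{a} = s^{a} \ln s$, the $\ln s$ in the denominator cancels and
$$\frac{dI}{da} = \int_{0}^{1} 7 s^{a} \, ds = 7 \left[\frac{s^{a+1}}{a+1}\right]_0^1 = \frac{7}{a + 1}.$$

Integrating with respect to $a$ gives $I(a) = \log{\left(\frac{2187 \left(a + 1\right)^{7}}{2097152} \right)} + C$.

At $a = \frac{5}{3}$ the integrand is identically $0$, so $I(\frac{5}{3}) = 0$. The closed form gives $0$, hence $C = 0$.

Setting $a = \frac{5}{4}$:
$$I = \log{\left(\frac{10460353203}{34359738368} \right)}.$$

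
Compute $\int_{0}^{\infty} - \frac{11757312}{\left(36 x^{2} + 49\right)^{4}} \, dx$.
$- \frac{43740 \pi}{117649}$

Begin with the known result
$$J(a) = \int_{0}^{\infty} - \frac{7}{a^{2} + x^{2}} \, dx = - \frac{7 \pi}{2 a}.$$

Differentiating under the integral sign with respect to $a$,
$$\frac{dJ}{da} = \int_{0}^{\infty} \frac{14 a}{\left(a^{2} + x^{2}\right)^{2}} \, dx = \frac{7 \pi}{2 a^{2}},$$
so $\int_{0}^{\infty} - \frac{7}{\left(a^{2} + x^{2}\right)^{2}} \, dx = - \frac{7 \pi}{4 a^{3}}$.

Repeating — each differentiation of $1/(x^2+a^2)^j$ produces $-2ja/(x^2+a^2)^{j+1}$ — and dividing through by $-2ja$ at each step yields, after $3$ differentiations in total,
$$\int_{0}^{\infty} - \frac{7}{\left(a^{2} + x^{2}\right)^{4}} \, dx = - \frac{35 \pi}{32 a^{7}}.$$

Setting $a = \frac{7}{6}$:
$$I = - \frac{43740 \pi}{117649}.$$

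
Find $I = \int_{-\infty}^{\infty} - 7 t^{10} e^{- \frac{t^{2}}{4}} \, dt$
$- 423360 \sqrt{\pi}$

Begin with the known integral
$$J(a) = \int_{-\infty}^{\infty} - 7 e^{- a t^{2}} \, dt = - \frac{7 \sqrt{\pi}}{\sqrt{a}}.$$

Differentiating under the integral sign brings down a factor of $(-t^2)$:
$$\frac{dJ}{da} = \int_{-\infty}^{\infty} 7 t^{2} e^{- a t^{2}} \, dt = \frac{7 \sqrt{\pi}}{2 a^{\frac{3}{2}}}.$$

Repeating $5$ times in total — each differentiation brings down another $(-t^2)$ — gives
$$\frac{d^{5}J}{da^{5}} = \int_{-\infty}^{\infty} 7 t^{10} e^{- a t^{2}} \, dt = \frac{6615 \sqrt{\pi}}{32 a^{\frac{11}{2}}},$$
and the integrand here is $(-1)^{5}$ times the target integrand, so $I = (-1)^{5}\,\frac{d^{5}J}{da^{5}} = - \frac{6615 \sqrt{\pi}}{32 a^{\frac{11}{2}}}$.

Setting $a = \frac{1}{4}$:
$$I = - 423360 \sqrt{\pi}.$$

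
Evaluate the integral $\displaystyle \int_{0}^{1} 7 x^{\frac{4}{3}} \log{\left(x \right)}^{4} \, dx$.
$\frac{5832}{2401}$

Consider the simpler parametrised integral
$$J(a) = \int_{0}^{1} 7 x^{a} \, dx = \frac{7}{a + 1}.$$

Differentiating under the integral sign brings down a factor of $\ln x$:
$$\frac{dJ}{da} = \int_{0}^{1} 7 x^{a} \log{\left(x \right)} \, dx = - \frac{7}{\left(a + 1\right)^{2}}.$$

Repeating $4$ times in total — each differentiation brings down another $\ln x$ — gives
$$\frac{d^{4}J}{da^{4}} = \int_{0}^{1} 7 x^{a} \log{\left(x \right)}^{4} \, dx = \frac{168}{\left(a + 1\right)^{5}},$$
and the integrand here is exactly the target integrand, so $I = \frac{168}{\left(a + 1\right)^{5}}$.

Setting $a = \frac{4}{3}$:
$$I = \frac{5832}{2401}.$$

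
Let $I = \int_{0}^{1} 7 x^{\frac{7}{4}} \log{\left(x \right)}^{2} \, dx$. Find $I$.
$\frac{896}{1331}$

Begin with the known integral
$$J(a) = \int_{0}^{1} 7 x^{a} \, dx = \frac{7}{a + 1}.$$

Differentiating under the integral sign brings down a factor of $\ln x$:
$$\frac{dJ}{da} = \int_{0}^{1} 7 x^{a} \log{\left(x \right)} \, dx = - \frac{7}{\left(a + 1\right)^{2}}.$$

Repeating twice in total — each differentiation brings down another $\ln x$ — gives
$$\frac{d^{2}J}{da^{2}} = \int_{0}^{1} 7 x^{a} \log{\left(x \right)}^{2} \, dx = \frac{14}{\left(a + 1\right)^{3}},$$
and the integrand here is exactly the target integrand, so $I = \frac{14}{\left(a + 1\right)^{3}}$.

Setting $a = \frac{7}{4}$:
$$I = \frac{896}{1331}.$$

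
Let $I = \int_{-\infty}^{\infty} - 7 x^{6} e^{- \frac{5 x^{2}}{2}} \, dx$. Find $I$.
$- \frac{21 \sqrt{10} \sqrt{\pi}}{125}$

Begin with the known integral
$$J(a) = \int_{-\infty}^{\infty} - 7 e^{- a x^{2}} \, dx = - \frac{7 \sqrt{\pi}}{\sqrt{a}}.$$

Differentiating under the integral sign brings down a factor of $(-x^2)$:
$$\frac{dJ}{da} = \int_{-\infty}^{\infty} 7 x^{2} e^{- a x^{2}} \, dx = \frac{7 \sqrt{\pi}}{2 a^{\frac{3}{2}}}.$$

Repeating $3$ times in total — each differentiation brings down another $(-x^2)$ — gives
$$\frac{d^{3}J}{da^{3}} = \int_{-\infty}^{\infty} 7 x^{6} e^{- a x^{2}} \, dx = \frac{105 \sqrt{\pi}}{8 a^{\frac{7}{2}}},$$
and the integrand here is $(-1)^{3}$ times the target integrand, so $I = (-1)^{3}\,\frac{d^{3}J}{da^{3}} = - \frac{105 \sqrt{\pi}}{8 a^{\frac{7}{2}}}$.

Setting $a = \frac{5}{2}$:
$$I = - \frac{21 \sqrt{10} \sqrt{\pi}}{125}.$$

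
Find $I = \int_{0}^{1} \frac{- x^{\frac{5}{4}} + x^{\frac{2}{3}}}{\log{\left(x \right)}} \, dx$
$- \log{\left(\frac{27}{20} \right)}$

Consider the one-parameter family: let $I(a) = \int_{0}^{1} \frac{x^{\frac{2}{3}} - x^{a}}{\log{\left(x \right)}} \, dx$.

Since $\dfrac{\partial}{\partial a}\,x^{a} = x^{a} \ln x$, the $\ln x$ in the denominator cancels and
$$\frac{dI}{da} = \int_{0}^{1} -1 x^{a} \, dx = -1 \left[\frac{x^{a+1}}{a+1}\right]_0^1 = - \frac{1}{a + 1}.$$

Integrating with respect to $a$ gives $I(a) = - \log{\left(\frac{3 a}{5} + \frac{3}{5} \right)} + C$.

At $a = \frac{2}{3}$ the integrand is identically $0$, so $I(\frac{2}{3}) = 0$. The closed form gives $0$, hence $C = 0$.

Setting $a = \frac{5}{4}$:
$$I = - \log{\left(\frac{27}{20} \right)}.$$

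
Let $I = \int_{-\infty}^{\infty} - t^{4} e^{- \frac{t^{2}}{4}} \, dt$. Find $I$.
$- 24 \sqrt{\pi}$

Begin with the known integral
$$J(a) = \int_{-\infty}^{\infty} - e^{- a t^{2}} \, dt = - \frac{\sqrt{\pi}}{\sqrt{a}}.$$

Differentiating under the integral sign brings down a factor of $(-t^2)$:
$$\frac{dJ}{da} = \int_{-\infty}^{\infty} t^{2} e^{- a t^{2}} \, dt = \frac{\sqrt{\pi}}{2 a^{\frac{3}{2}}}.$$

Repeating twice in total — each differentiation brings down another $(-t^2)$ — gives
$$\frac{d^{2}J}{da^{2}} = \int_{-\infty}^{\infty} - t^{4} e^{- a t^{2}} \, dt = - \frac{3 \sqrt{\pi}}{4 a^{\frac{5}{2}}},$$
and the integrand here is exactly the target integrand, so $I = - \frac{3 \sqrt{\pi}}{4 a^{\frac{5}{2}}}$.

Setting $a = \frac{1}{4}$:
$$I = - 24 \sqrt{\pi}.$$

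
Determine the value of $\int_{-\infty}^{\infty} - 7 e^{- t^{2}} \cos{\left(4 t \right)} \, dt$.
$- \frac{7 \sqrt{\pi}}{e^{4}}$

Treat the cosine frequency as a parameter and define $I(b) = \int_{-\infty}^{\infty} - 7 e^{- t^{2}} \cos{\left(b t \right)} \, dt$.

Differentiating under the integral sign,
$$I'(b) = \int_{-\infty}^{\infty} 7 t e^{- t^{2}} \sin{\left(b t \right)} \, dt.$$

Integrate $\int_{-\infty}^{\infty} t \sin(b t)\, e^{- t^{2}}\, dt$ by parts with $u = \sin(b t)$ and $dv = t\, e^{- t^{2}}\, dt$, giving $v = - \frac{e^{- t^{2}}}{2}$. The boundary term vanishes and
$$\int_{-\infty}^{\infty} t \sin(b t)\, e^{- t^{2}}\, dt = \frac{b}{2} \int_{-\infty}^{\infty} \cos(b t)\, e^{- t^{2}}\, dt,$$
so $I'(b) = - \frac{b}{2}\, I(b)$.

This is a separable first-order ODE; solving with the initial condition $I(0) = \int_{-\infty}^{\infty} - 7 e^{- t^{2}}\,dt = - 7 \sqrt{\pi}$ gives
$$I(b) = - 7 \sqrt{\pi} e^{- \frac{b^{2}}{4}}.$$

Setting $b = 4$:
$$I = - \frac{7 \sqrt{\pi}}{e^{4}}.$$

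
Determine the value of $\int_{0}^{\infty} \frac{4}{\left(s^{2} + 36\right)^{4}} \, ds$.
$\frac{5 \pi}{2239488}$

Start from the standard arctangent integral
$$J(a) = \int_{0}^{\infty} \frac{4}{a^{2} + s^{2}} \, ds = \frac{2 \pi}{a}.$$

Differentiating under the integral sign with respect to $a$,
$$\frac{dJ}{da} = \int_{0}^{\infty} - \frac{8 a}{\left(a^{2} + s^{2}\right)^{2}} \, ds = - \frac{2 \pi}{a^{2}},$$
so $\int_{0}^{\infty} \frac{4}{\left(a^{2} + s^{2}\right)^{2}} \, ds = \frac{\pi}{a^{3}}$.

Repeating — each differentiation of $1/(s^2+a^2)^j$ produces $-2ja/(s^2+a^2)^{j+1}$ — and dividing through by $-2ja$ at each step yields, after $3$ differentiations in total,
$$\int_{0}^{\infty} \frac{4}{\left(a^{2} + s^{2}\right)^{4}} \, ds = \frac{5 \pi}{8 a^{7}}.$$

Setting $a = 6$:
$$I = \frac{5 \pi}{2239488}.$$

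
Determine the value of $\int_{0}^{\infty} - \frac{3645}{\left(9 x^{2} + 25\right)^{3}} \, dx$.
$- \frac{729 \pi}{10000}$

Begin with the known result
$$J(a) = \int_{0}^{\infty} - \frac{5}{a^{2} + x^{2}} \, dx = - \frac{5 \pi}{2 a}.$$

Differentiating under the integral sign with respect to $a$,
$$\frac{dJ}{da} = \int_{0}^{\infty} \frac{10 a}{\left(a^{2} + x^{2}\right)^{2}} \, dx = \frac{5 \pi}{2 a^{2}},$$
so $\int_{0}^{\infty} - \frac{5}{\left(a^{2} + x^{2}\right)^{2}} \, dx = - \frac{5 \pi}{4 a^{3}}$.

Repeating — each differentiation of $1/(x^2+a^2)^j$ produces $-2ja/(x^2+a^2)^{j+1}$ — and dividing through by $-2ja$ at each step yields, after $2$ differentiations in total,
$$\int_{0}^{\infty} - \frac{5}{\left(a^{2} + x^{2}\right)^{3}} \, dx = - \frac{15 \pi}{16 a^{5}}.$$

Setting $a = \frac{5}{3}$:
$$I = - \frac{729 \pi}{10000}.$$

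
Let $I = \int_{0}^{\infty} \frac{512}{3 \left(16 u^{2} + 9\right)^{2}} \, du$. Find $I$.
$\frac{32 \pi}{81}$

Recall the elementary integral
$$J(a) = \int_{0}^{\infty} \frac{2}{3 \left(a^{2} + u^{2}\right)} \, du = \frac{\pi}{3 a}.$$

Differentiating under the integral sign with respect to $a$,
$$\frac{dJ}{da} = \int_{0}^{\infty} - \frac{4 a}{3 \left(a^{2} + u^{2}\right)^{2}} \, du = - \frac{\pi}{3 a^{2}},$$
so $\int_{0}^{\infty} \frac{2}{3 \left(a^{2} + u^{2}\right)^{2}} \, du = \frac{\pi}{6 a^{3}}$.

Setting $a = \frac{3}{4}$:
$$I = \frac{32 \pi}{81}.$$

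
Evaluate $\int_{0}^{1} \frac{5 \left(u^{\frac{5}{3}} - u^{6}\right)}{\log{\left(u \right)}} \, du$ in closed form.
$\log{\left(\frac{32768}{4084101} \right)}$

Consider the one-parameter family: let $I(a) = \int_{0}^{1} \frac{5 \left(- u^{6} + u^{a}\right)}{\log{\left(u \right)}} \, du$.

Since $\dfrac{\partial}{\partial a}\,u^{a} = u^{a} \ln u$, the $\ln u$ in the denominator cancels and
$$\frac{dI}{da} = \int_{0}^{1} 5 u^{a} \, du = 5 \left[\frac{u^{a+1}}{a+1}\right]_0^1 = \frac{5}{a + 1}.$$

Integrating with respect to $a$ gives $I(a) = \log{\left(\frac{\left(a + 1\right)^{5}}{16807} \right)} + C$.

At $a = 6$ the integrand is identically $0$, so $I(6) = 0$. The closed form gives $0$, hence $C = 0$.

Setting $a = \frac{5}{3}$:
$$I = \log{\left(\frac{32768}{4084101} \right)}.$$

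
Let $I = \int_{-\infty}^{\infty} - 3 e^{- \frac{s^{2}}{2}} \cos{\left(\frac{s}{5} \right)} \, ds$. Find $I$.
$- \frac{3 \sqrt{2} \sqrt{\pi}}{e^{\frac{1}{50}}}$

Let $b$ denote the cosine frequency and define $I(b) = \int_{-\infty}^{\infty} - 3 e^{- \frac{s^{2}}{2}} \cos{\left(b s \right)} \, ds$.

Differentiating under the integral sign,
$$I'(b) = \int_{-\infty}^{\infty} 3 s e^{- \frac{s^{2}}{2}} \sin{\left(b s \right)} \, ds.$$

Integrate $\int_{-\infty}^{\infty} s \sin(b s)\, e^{- \frac{s^{2}}{2}}\, ds$ by parts with $u = \sin(b s)$ and $dv = s\, e^{- \frac{s^{2}}{2}}\, ds$, giving $v = - e^{- \frac{s^{2}}{2}}$. The boundary term vanishes and
$$\int_{-\infty}^{\infty} s \sin(b s)\, e^{- \frac{s^{2}}{2}}\, ds = b \int_{-\infty}^{\infty} \cos(b s)\, e^{- \frac{s^{2}}{2}}\, ds,$$
so $I'(b) = - b\, I(b)$.

This is a separable first-order ODE; solving with the initial condition $I(0) = \int_{-\infty}^{\infty} - 3 e^{- \frac{s^{2}}{2}}\,ds = - 3 \sqrt{2} \sqrt{\pi}$ gives
$$I(b) = - 3 \sqrt{2} \sqrt{\pi} e^{- \frac{b^{2}}{2}}.$$

Setting $b = \frac{1}{5}$:
$$I = - \frac{3 \sqrt{2} \sqrt{\pi}}{e^{\frac{1}{50}}}.$$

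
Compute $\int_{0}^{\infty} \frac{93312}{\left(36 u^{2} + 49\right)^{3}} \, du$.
$\frac{2916 \pi}{16807}$

Begin with the known result
$$J(a) = \int_{0}^{\infty} \frac{2}{a^{2} + u^{2}} \, du = \frac{\pi}{a}.$$

Differentiating under the integral sign with respect to $a$,
$$\frac{dJ}{da} = \int_{0}^{\infty} - \frac{4 a}{\left(a^{2} + u^{2}\right)^{2}} \, du = - \frac{\pi}{a^{2}},$$
so $\int_{0}^{\infty} \frac{2}{\left(a^{2} + u^{2}\right)^{2}} \, du = \frac{\pi}{2 a^{3}}$.

Repeating — each differentiation of $1/(u^2+a^2)^j$ produces $-2ja/(u^2+a^2)^{j+1}$ — and dividing through by $-2ja$ at each step yields, after $2$ differentiations in total,
$$\int_{0}^{\infty} \frac{2}{\left(a^{2} + u^{2}\right)^{3}} \, du = \frac{3 \pi}{8 a^{5}}.$$

Setting $a = \frac{7}{6}$:
$$I = \frac{2916 \pi}{16807}.$$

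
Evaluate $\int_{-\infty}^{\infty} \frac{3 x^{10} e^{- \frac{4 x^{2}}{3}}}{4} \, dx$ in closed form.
$\frac{688905 \sqrt{3} \sqrt{\pi}}{262144}$

Consider the simpler parametrised integral
$$J(a) = \int_{-\infty}^{\infty} \frac{3 e^{- a x^{2}}}{4} \, dx = \frac{3 \sqrt{\pi}}{4 \sqrt{a}}.$$

Differentiating under the integral sign brings down a factor of $(-x^2)$:
$$\frac{dJ}{da} = \int_{-\infty}^{\infty} - \frac{3 x^{2} e^{- a x^{2}}}{4} \, dx = - \frac{3 \sqrt{\pi}}{8 a^{\frac{3}{2}}}.$$

Repeating $5$ times in total — each differentiation brings down another $(-x^2)$ — gives
$$\frac{d^{5}J}{da^{5}} = \int_{-\infty}^{\infty} - \frac{3 x^{10} e^{- a x^{2}}}{4} \, dx = - \frac{2835 \sqrt{\pi}}{128 a^{\frac{11}{2}}},$$
and the integrand here is $(-1)^{5}$ times the target integrand, so $I = (-1)^{5}\,\frac{d^{5}J}{da^{5}} = \frac{2835 \sqrt{\pi}}{128 a^{\frac{11}{2}}}$.

Setting $a = \frac{4}{3}$:
$$I = \frac{688905 \sqrt{3} \sqrt{\pi}}{262144}.$$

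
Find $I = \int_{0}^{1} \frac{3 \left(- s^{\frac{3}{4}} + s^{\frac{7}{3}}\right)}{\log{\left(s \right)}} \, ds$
$- \log{\left(\frac{9261}{64000} \right)}$

Replace the exponent $\frac{3}{4}$ by a parameter $a$: let $I(a) = \int_{0}^{1} \frac{3 \left(s^{\frac{7}{3}} - s^{a}\right)}{\log{\left(s \right)}} \, ds$.

Since $\dfrac{\partial}{\partial a}\,s^{a} = s^{a} \ln s$, the $\ln s$ in the denominator cancels and
$$\frac{dI}{da} = \int_{0}^{1} -3 s^{a} \, ds = -3 \left[\frac{s^{a+1}}{a+1}\right]_0^1 = - \frac{3}{a + 1}.$$

Integrating with respect to $a$ gives $I(a) = - \log{\left(\frac{27 \left(a + 1\right)^{3}}{1000} \right)} + C$.

At $a = \frac{7}{3}$ the integrand is identically $0$, so $I(\frac{7}{3}) = 0$. The closed form gives $0$, hence $C = 0$.

Setting $a = \frac{3}{4}$:
$$I = - \log{\left(\frac{9261}{64000} \right)}.$$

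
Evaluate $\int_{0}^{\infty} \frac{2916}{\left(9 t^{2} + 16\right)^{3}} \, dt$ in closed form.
$\frac{729 \pi}{4096}$

Begin with the known result
$$J(a) = \int_{0}^{\infty} \frac{4}{a^{2} + t^{2}} \, dt = \frac{2 \pi}{a}.$$

Differentiating under the integral sign with respect to $a$,
$$\frac{dJ}{da} = \int_{0}^{\infty} - \frac{8 a}{\left(a^{2} + t^{2}\right)^{2}} \, dt = - \frac{2 \pi}{a^{2}},$$
so $\int_{0}^{\infty} \frac{4}{\left(a^{2} + t^{2}\right)^{2}} \, dt = \frac{\pi}{a^{3}}$.

Repeating — each differentiation of $1/(t^2+a^2)^j$ produces $-2ja/(t^2+a^2)^{j+1}$ — and dividing through by $-2ja$ at each step yields, after $2$ differentiations in total,
$$\int_{0}^{\infty} \frac{4}{\left(a^{2} + t^{2}\right)^{3}} \, dt = \frac{3 \pi}{4 a^{5}}.$$

Setting $a = \frac{4}{3}$:
$$I = \frac{729 \pi}{4096}.$$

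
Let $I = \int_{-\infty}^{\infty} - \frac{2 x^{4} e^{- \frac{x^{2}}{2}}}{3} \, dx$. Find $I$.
$- 2 \sqrt{2} \sqrt{\pi}$

Start from the elementary integral
$$J(a) = \int_{-\infty}^{\infty} - \frac{2 e^{- a x^{2}}}{3} \, dx = - \frac{2 \sqrt{\pi}}{3 \sqrt{a}}.$$

Differentiating under the integral sign brings down a factor of $(-x^2)$:
$$\frac{dJ}{da} = \int_{-\infty}^{\infty} \frac{2 x^{2} e^{- a x^{2}}}{3} \, dx = \frac{\sqrt{\pi}}{3 a^{\frac{3}{2}}}.$$

Repeating twice in total — each differentiation brings down another $(-x^2)$ — gives
$$\frac{d^{2}J}{da^{2}} = \int_{-\infty}^{\infty} - \frac{2 x^{4} e^{- a x^{2}}}{3} \, dx = - \frac{\sqrt{\pi}}{2 a^{\frac{5}{2}}},$$
and the integrand here is exactly the target integrand, so $I = - \frac{\sqrt{\pi}}{2 a^{\frac{5}{2}}}$.

Setting $a = \frac{1}{2}$:
$$I = - 2 \sqrt{2} \sqrt{\pi}.$$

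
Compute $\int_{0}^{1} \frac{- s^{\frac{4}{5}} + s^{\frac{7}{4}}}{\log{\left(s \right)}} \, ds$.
$\log{\left(\frac{55}{36} \right)}$

Replace the exponent $\frac{7}{4}$ by a parameter $a$: let $I(a) = \int_{0}^{1} \frac{- s^{\frac{4}{5}} + s^{a}}{\log{\left(s \right)}} \, ds$.

Since $\dfrac{\partial}{\partial a}\,s^{a} = s^{a} \ln s$, the $\ln s$ in the denominator cancels and
$$\frac{dI}{da} = \int_{0}^{1} s^{a} \, ds = \left[\frac{s^{a+1}}{a+1}\right]_0^1 = \frac{1}{a + 1}.$$

Integrating with respect to $a$ gives $I(a) = \log{\left(\frac{5 a}{9} + \frac{5}{9} \right)} + C$.

At $a = \frac{4}{5}$ the integrand is identically $0$, so $I(\frac{4}{5}) = 0$. The closed form gives $0$, hence $C = 0$.

Setting $a = \frac{7}{4}$:
$$I = \log{\left(\frac{55}{36} \right)}.$$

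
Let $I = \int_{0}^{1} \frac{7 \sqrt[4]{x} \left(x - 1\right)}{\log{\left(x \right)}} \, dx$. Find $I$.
$\log{\left(\frac{4782969}{78125} \right)}$

Replace the exponent $\frac{5}{4}$ by a parameter $a$: let $I(a) = \int_{0}^{1} \frac{7 \left(- \sqrt[4]{x} + x^{a}\right)}{\log{\left(x \right)}} \, dx$.

Since $\dfrac{\partial}{\partial a}\,x^{a} = x^{a} \ln x$, the $\ln x$ in the denominator cancels and
$$\frac{dI}{da} = \int_{0}^{1} 7 x^{a} \, dx = 7 \left[\frac{x^{a+1}}{a+1}\right]_0^1 = \frac{7}{a + 1}.$$

Integrating with respect to $a$ gives $I(a) = \log{\left(\frac{16384 \left(a + 1\right)^{7}}{78125} \right)} + C$.

At $a = \frac{1}{4}$ the integrand is identically $0$, so $I(\frac{1}{4}) = 0$. The closed form gives $0$, hence $C = 0$.

Setting $a = \frac{5}{4}$:
$$I = \log{\left(\frac{4782969}{78125} \right)}.$$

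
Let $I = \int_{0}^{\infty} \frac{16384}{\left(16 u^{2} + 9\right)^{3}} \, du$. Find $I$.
$\frac{256 \pi}{81}$

Recall the elementary integral
$$J(a) = \int_{0}^{\infty} \frac{4}{a^{2} + u^{2}} \, du = \frac{2 \pi}{a}.$$

Differentiating under the integral sign with respect to $a$,
$$\frac{dJ}{da} = \int_{0}^{\infty} - \frac{8 a}{\left(a^{2} + u^{2}\right)^{2}} \, du = - \frac{2 \pi}{a^{2}},$$
so $\int_{0}^{\infty} \frac{4}{\left(a^{2} + u^{2}\right)^{2}} \, du = \frac{\pi}{a^{3}}$.

Repeating — each differentiation of $1/(u^2+a^2)^j$ produces $-2ja/(u^2+a^2)^{j+1}$ — and dividing through by $-2ja$ at each step yields, after $2$ differentiations in total,
$$\int_{0}^{\infty} \frac{4}{\left(a^{2} + u^{2}\right)^{3}} \, du = \frac{3 \pi}{4 a^{5}}.$$

Setting $a = \frac{3}{4}$:
$$I = \frac{256 \pi}{81}.$$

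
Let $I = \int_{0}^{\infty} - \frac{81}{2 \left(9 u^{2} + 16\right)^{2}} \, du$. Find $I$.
$- \frac{27 \pi}{512}$

Start from the standard arctangent integral
$$J(a) = \int_{0}^{\infty} - \frac{1}{2 \left(a^{2} + u^{2}\right)} \, du = - \frac{\pi}{4 a}.$$

Differentiating under the integral sign with respect to $a$,
$$\frac{dJ}{da} = \int_{0}^{\infty} \frac{a}{\left(a^{2} + u^{2}\right)^{2}} \, du = \frac{\pi}{4 a^{2}},$$
so $\int_{0}^{\infty} - \frac{1}{2 \left(a^{2} + u^{2}\right)^{2}} \, du = - \frac{\pi}{8 a^{3}}$.

Setting $a = \frac{4}{3}$:
$$I = - \frac{27 \pi}{512}.$$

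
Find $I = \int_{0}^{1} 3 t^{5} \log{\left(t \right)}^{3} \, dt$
$- \frac{1}{72}$

Begin with the known integral
$$J(a) = \int_{0}^{1} 3 t^{a} \, dt = \frac{3}{a + 1}.$$

Differentiating under the integral sign brings down a factor of $\ln t$:
$$\frac{dJ}{da} = \int_{0}^{1} 3 t^{a} \log{\left(t \right)} \, dt = - \frac{3}{\left(a + 1\right)^{2}}.$$

Repeating $3$ times in total — each differentiation brings down another $\ln t$ — gives
$$\frac{d^{3}J}{da^{3}} = \int_{0}^{1} 3 t^{a} \log{\left(t \right)}^{3} \, dt = - \frac{18}{\left(a + 1\right)^{4}},$$
and the integrand here is exactly the target integrand, so $I = - \frac{18}{\left(a + 1\right)^{4}}$.

Setting $a = 5$:
$$I = - \frac{1}{72}.$$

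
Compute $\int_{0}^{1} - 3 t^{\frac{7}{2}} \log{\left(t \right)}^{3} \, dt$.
$\frac{32}{729}$

Start from the elementary integral
$$J(a) = \int_{0}^{1} - 3 t^{a} \, dt = - \frac{3}{a + 1}.$$

Differentiating under the integral sign brings down a factor of $\ln t$:
$$\frac{dJ}{da} = \int_{0}^{1} - 3 t^{a} \log{\left(t \right)} \, dt = \frac{3}{\left(a + 1\right)^{2}}.$$

Repeating $3$ times in total — each differentiation brings down another $\ln t$ — gives
$$\frac{d^{3}J}{da^{3}} = \int_{0}^{1} - 3 t^{a} \log{\left(t \right)}^{3} \, dt = \frac{18}{\left(a + 1\right)^{4}},$$
and the integrand here is exactly the target integrand, so $I = \frac{18}{\left(a + 1\right)^{4}}$.

Setting $a = \frac{7}{2}$:
$$I = \frac{32}{729}.$$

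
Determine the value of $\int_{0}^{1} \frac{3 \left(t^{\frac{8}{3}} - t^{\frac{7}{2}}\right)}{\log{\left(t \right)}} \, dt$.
$- \log{\left(\frac{19683}{10648} \right)}$

Consider the one-parameter family: let $I(a) = \int_{0}^{1} \frac{3 \left(t^{\frac{8}{3}} - t^{a}\right)}{\log{\left(t \right)}} \, dt$.

Since $\dfrac{\partial}{\partial a}\,t^{a} = t^{a} \ln t$, the $\ln t$ in the denominator cancels and
$$\frac{dI}{da} = \int_{0}^{1} -3 t^{a} \, dt = -3 \left[\frac{t^{a+1}}{a+1}\right]_0^1 = - \frac{3}{a + 1}.$$

Integrating with respect to $a$ gives $I(a) = - \log{\left(\frac{27 \left(a + 1\right)^{3}}{1331} \right)} + C$.

At $a = \frac{8}{3}$ the integrand is identically $0$, so $I(\frac{8}{3}) = 0$. The closed form gives $0$, hence $C = 0$.

Setting $a = \frac{7}{2}$:
$$I = - \log{\left(\frac{19683}{10648} \right)}.$$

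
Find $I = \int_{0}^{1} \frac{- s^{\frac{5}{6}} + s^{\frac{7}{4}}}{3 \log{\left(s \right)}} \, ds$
$- \frac{2 \log{\left(2 \right)}}{3} + \frac{\log{\left(6 \right)}}{3}$

Replace the exponent $\frac{7}{4}$ by a parameter $a$: let $I(a) = \int_{0}^{1} \frac{- s^{\frac{5}{6}} + s^{a}}{3 \log{\left(s \right)}} \, ds$.

Since $\dfrac{\partial}{\partial a}\,s^{a} = s^{a} \ln s$, the $\ln s$ in the denominator cancels and
$$\frac{dI}{da} = \int_{0}^{1} \frac{1}{3} s^{a} \, ds = \frac{1}{3} \left[\frac{s^{a+1}}{a+1}\right]_0^1 = \frac{1}{3 \left(a + 1\right)}.$$

Integrating with respect to $a$ gives $I(a) = \frac{\log{\left(a + 1 \right)}}{3} - \frac{\log{\left(11 \right)}}{3} + \frac{\log{\left(6 \right)}}{3} + C$.

At $a = \frac{5}{6}$ the integrand is identically $0$, so $I(\frac{5}{6}) = 0$. The closed form gives $0$, hence $C = 0$.

Setting $a = \frac{7}{4}$:
$$I = - \frac{2 \log{\left(2 \right)}}{3} + \frac{\log{\left(6 \right)}}{3}.$$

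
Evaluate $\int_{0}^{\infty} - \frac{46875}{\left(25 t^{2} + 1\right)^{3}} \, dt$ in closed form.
$- \frac{28125 \pi}{16}$

Begin with the known result
$$J(a) = \int_{0}^{\infty} - \frac{3}{a^{2} + t^{2}} \, dt = - \frac{3 \pi}{2 a}.$$

Differentiating under the integral sign with respect to $a$,
$$\frac{dJ}{da} = \int_{0}^{\infty} \frac{6 a}{\left(a^{2} + t^{2}\right)^{2}} \, dt = \frac{3 \pi}{2 a^{2}},$$
so $\int_{0}^{\infty} - \frac{3}{\left(a^{2} + t^{2}\right)^{2}} \, dt = - \frac{3 \pi}{4 a^{3}}$.

Repeating — each differentiation of $1/(t^2+a^2)^j$ produces $-2ja/(t^2+a^2)^{j+1}$ — and dividing through by $-2ja$ at each step yields, after $2$ differentiations in total,
$$\int_{0}^{\infty} - \frac{3}{\left(a^{2} + t^{2}\right)^{3}} \, dt = - \frac{9 \pi}{16 a^{5}}.$$

Setting $a = \frac{1}{5}$:
$$I = - \frac{28125 \pi}{16}.$$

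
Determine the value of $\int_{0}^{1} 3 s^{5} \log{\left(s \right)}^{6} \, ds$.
$\frac{5}{648}$

Consider the simpler parametrised integral
$$J(a) = \int_{0}^{1} 3 s^{a} \, ds = \frac{3}{a + 1}.$$

Differentiating under the integral sign brings down a factor of $\ln s$:
$$\frac{dJ}{da} = \int_{0}^{1} 3 s^{a} \log{\left(s \right)} \, ds = - \frac{3}{\left(a + 1\right)^{2}}.$$

Repeating $6$ times in total — each differentiation brings down another $\ln s$ — gives
$$\frac{d^{6}J}{da^{6}} = \int_{0}^{1} 3 s^{a} \log{\left(s \right)}^{6} \, ds = \frac{2160}{\left(a + 1\right)^{7}},$$
and the integrand here is exactly the target integrand, so $I = \frac{2160}{\left(a + 1\right)^{7}}$.

Setting $a = 5$:
$$I = \frac{5}{648}.$$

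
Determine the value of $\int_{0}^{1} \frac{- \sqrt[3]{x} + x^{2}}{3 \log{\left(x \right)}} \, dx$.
$- \log{\left(2 \right)} + \frac{\log{\left(18 \right)}}{3}$

Consider the one-parameter family: let $I(a) = \int_{0}^{1} \frac{- \sqrt[3]{x} + x^{a}}{3 \log{\left(x \right)}} \, dx$.

Since $\dfrac{\partial}{\partial a}\,x^{a} = x^{a} \ln x$, the $\ln x$ in the denominator cancels and
$$\frac{dI}{da} = \int_{0}^{1} \frac{1}{3} x^{a} \, dx = \frac{1}{3} \left[\frac{x^{a+1}}{a+1}\right]_0^1 = \frac{1}{3 \left(a + 1\right)}.$$

Integrating with respect to $a$ gives $I(a) = \log{\left(\frac{\sqrt[3]{6} \sqrt[3]{a + 1}}{2} \right)} + C$.

At $a = \frac{1}{3}$ the integrand is identically $0$, so $I(\frac{1}{3}) = 0$. The closed form gives $0$, hence $C = 0$.

Setting $a = 2$:
$$I = - \log{\left(2 \right)} + \frac{\log{\left(18 \right)}}{3}.$$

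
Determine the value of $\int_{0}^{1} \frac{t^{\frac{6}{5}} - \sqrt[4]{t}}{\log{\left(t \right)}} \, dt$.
$- \log{\left(\frac{25}{44} \right)}$

Introduce a parameter $a$ in the exponent: let $I(a) = \int_{0}^{1} \frac{t^{\frac{6}{5}} - t^{a}}{\log{\left(t \right)}} \, dt$.

Since $\dfrac{\partial}{\partial a}\,t^{a} = t^{a} \ln t$, the $\ln t$ in the denominator cancels and
$$\frac{dI}{da} = \int_{0}^{1} -1 t^{a} \, dt = -1 \left[\frac{t^{a+1}}{a+1}\right]_0^1 = - \frac{1}{a + 1}.$$

Integrating with respect to $a$ gives $I(a) = - \log{\left(\frac{5 a}{11} + \frac{5}{11} \right)} + C$.

At $a = \frac{6}{5}$ the integrand is identically $0$, so $I(\frac{6}{5}) = 0$. The closed form gives $0$, hence $C = 0$.

Setting $a = \frac{1}{4}$:
$$I = - \log{\left(\frac{25}{44} \right)}.$$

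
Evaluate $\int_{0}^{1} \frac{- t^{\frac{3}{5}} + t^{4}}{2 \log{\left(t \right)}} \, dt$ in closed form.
$- \frac{3 \log{\left(2 \right)}}{2} + \log{\left(5 \right)}$

Replace the exponent $\frac{3}{5}$ by a parameter $a$: let $I(a) = \int_{0}^{1} \frac{t^{4} - t^{a}}{2 \log{\left(t \right)}} \, dt$.

Since $\dfrac{\partial}{\partial a}\,t^{a} = t^{a} \ln t$, the $\ln t$ in the denominator cancels and
$$\frac{dI}{da} = \int_{0}^{1} - \frac{1}{2} t^{a} \, dt = - \frac{1}{2} \left[\frac{t^{a+1}}{a+1}\right]_0^1 = - \frac{1}{2 a + 2}.$$

Integrating with respect to $a$ gives $I(a) = - \frac{\log{\left(a + 1 \right)}}{2} + \frac{\log{\left(5 \right)}}{2} + C$.

At $a = 4$ the integrand is identically $0$, so $I(4) = 0$. The closed form gives $0$, hence $C = 0$.

Setting $a = \frac{3}{5}$:
$$I = - \frac{3 \log{\left(2 \right)}}{2} + \log{\left(5 \right)}.$$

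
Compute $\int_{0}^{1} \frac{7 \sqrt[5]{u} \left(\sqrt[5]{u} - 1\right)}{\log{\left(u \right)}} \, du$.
$\log{\left(\frac{823543}{279936} \right)}$

Introduce a parameter $a$ in the exponent: let $I(a) = \int_{0}^{1} \frac{7 \left(- \sqrt[5]{u} + u^{a}\right)}{\log{\left(u \right)}} \, du$.

Since $\dfrac{\partial}{\partial a}\,u^{a} = u^{a} \ln u$, the $\ln u$ in the denominator cancels and
$$\frac{dI}{da} = \int_{0}^{1} 7 u^{a} \, du = 7 \left[\frac{u^{a+1}}{a+1}\right]_0^1 = \frac{7}{a + 1}.$$

Integrating with respect to $a$ gives $I(a) = \log{\left(\frac{78125 \left(a + 1\right)^{7}}{279936} \right)} + C$.

At $a = \frac{1}{5}$ the integrand is identically $0$, so $I(\frac{1}{5}) = 0$. The closed form gives $0$, hence $C = 0$.

Setting $a = \frac{2}{5}$:
$$I = \log{\left(\frac{823543}{279936} \right)}.$$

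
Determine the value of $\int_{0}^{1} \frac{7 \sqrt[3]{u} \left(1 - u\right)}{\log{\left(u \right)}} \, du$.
$- \log{\left(\frac{823543}{16384} \right)}$

Consider the one-parameter family: let $I(a) = \int_{0}^{1} \frac{7 \left(\sqrt[3]{u} - u^{a}\right)}{\log{\left(u \right)}} \, du$.

Since $\dfrac{\partial}{\partial a}\,u^{a} = u^{a} \ln u$, the $\ln u$ in the denominator cancels and
$$\frac{dI}{da} = \int_{0}^{1} -7 u^{a} \, du = -7 \left[\frac{u^{a+1}}{a+1}\right]_0^1 = - \frac{7}{a + 1}.$$

Integrating with respect to $a$ gives $I(a) = - \log{\left(\frac{2187 \left(a + 1\right)^{7}}{16384} \right)} + C$.

At $a = \frac{1}{3}$ the integrand is identically $0$, so $I(\frac{1}{3}) = 0$. The closed form gives $0$, hence $C = 0$.

Setting $a = \frac{4}{3}$:
$$I = - \log{\left(\frac{823543}{16384} \right)}.$$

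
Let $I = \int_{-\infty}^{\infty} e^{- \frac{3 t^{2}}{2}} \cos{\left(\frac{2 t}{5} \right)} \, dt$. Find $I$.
$\frac{\sqrt{6} \sqrt{\pi}}{3 e^{\frac{2}{75}}}$

Let $b$ denote the cosine frequency and define $I(b) = \int_{-\infty}^{\infty} e^{- \frac{3 t^{2}}{2}} \cos{\left(b t \right)} \, dt$.

Differentiating under the integral sign,
$$I'(b) = \int_{-\infty}^{\infty} - t e^{- \frac{3 t^{2}}{2}} \sin{\left(b t \right)} \, dt.$$

Integrate $\int_{-\infty}^{\infty} t \sin(b t)\, e^{- \frac{3 t^{2}}{2}}\, dt$ by parts with $u = \sin(b t)$ and $dv = t\, e^{- \frac{3 t^{2}}{2}}\, dt$, giving $v = - \frac{e^{- \frac{3 t^{2}}{2}}}{3}$. The boundary term vanishes and
$$\int_{-\infty}^{\infty} t \sin(b t)\, e^{- \frac{3 t^{2}}{2}}\, dt = \frac{b}{3} \int_{-\infty}^{\infty} \cos(b t)\, e^{- \frac{3 t^{2}}{2}}\, dt,$$
so $I'(b) = - \frac{b}{3}\, I(b)$.

This is a separable first-order ODE; solving with the initial condition $I(0) = \int_{-\infty}^{\infty} e^{- \frac{3 t^{2}}{2}}\,dt = \frac{\sqrt{6} \sqrt{\pi}}{3}$ gives
$$I(b) = \frac{\sqrt{6} \sqrt{\pi} e^{- \frac{b^{2}}{6}}}{3}.$$

Setting $b = \frac{2}{5}$:
$$I = \frac{\sqrt{6} \sqrt{\pi}}{3 e^{\frac{2}{75}}}.$$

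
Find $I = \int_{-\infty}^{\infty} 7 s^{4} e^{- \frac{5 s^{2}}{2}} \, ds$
$\frac{21 \sqrt{10} \sqrt{\pi}}{125}$

Begin with the known integral
$$J(a) = \int_{-\infty}^{\infty} 7 e^{- a s^{2}} \, ds = \frac{7 \sqrt{\pi}}{\sqrt{a}}.$$

Differentiating under the integral sign brings down a factor of $(-s^2)$:
$$\frac{dJ}{da} = \int_{-\infty}^{\infty} - 7 s^{2} e^{- a s^{2}} \, ds = - \frac{7 \sqrt{\pi}}{2 a^{\frac{3}{2}}}.$$

Repeating twice in total — each differentiation brings down another $(-s^2)$ — gives
$$\frac{d^{2}J}{da^{2}} = \int_{-\infty}^{\infty} 7 s^{4} e^{- a s^{2}} \, ds = \frac{21 \sqrt{\pi}}{4 a^{\frac{5}{2}}},$$
and the integrand here is exactly the target integrand, so $I = \frac{21 \sqrt{\pi}}{4 a^{\frac{5}{2}}}$.

Setting $a = \frac{5}{2}$:
$$I = \frac{21 \sqrt{10} \sqrt{\pi}}{125}.$$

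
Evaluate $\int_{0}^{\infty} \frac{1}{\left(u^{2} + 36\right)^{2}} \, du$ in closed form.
$\frac{\pi}{864}$

Recall the elementary integral
$$J(a) = \int_{0}^{\infty} \frac{1}{a^{2} + u^{2}} \, du = \frac{\pi}{2 a}.$$

Differentiating under the integral sign with respect to $a$,
$$\frac{dJ}{da} = \int_{0}^{\infty} - \frac{2 a}{\left(a^{2} + u^{2}\right)^{2}} \, du = - \frac{\pi}{2 a^{2}},$$
so $\int_{0}^{\infty} \frac{1}{\left(a^{2} + u^{2}\right)^{2}} \, du = \frac{\pi}{4 a^{3}}$.

Setting $a = 6$:
$$I = \frac{\pi}{864}.$$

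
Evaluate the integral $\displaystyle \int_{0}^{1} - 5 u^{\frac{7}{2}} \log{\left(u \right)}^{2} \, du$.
$- \frac{80}{729}$

Begin with the known integral
$$J(a) = \int_{0}^{1} - 5 u^{a} \, du = - \frac{5}{a + 1}.$$

Differentiating under the integral sign brings down a factor of $\ln u$:
$$\frac{dJ}{da} = \int_{0}^{1} - 5 u^{a} \log{\left(u \right)} \, du = \frac{5}{\left(a + 1\right)^{2}}.$$

Repeating twice in total — each differentiation brings down another $\ln u$ — gives
$$\frac{d^{2}J}{da^{2}} = \int_{0}^{1} - 5 u^{a} \log{\left(u \right)}^{2} \, du = - \frac{10}{\left(a + 1\right)^{3}},$$
and the integrand here is exactly the target integrand, so $I = - \frac{10}{\left(a + 1\right)^{3}}$.

Setting $a = \frac{7}{2}$:
$$I = - \frac{80}{729}.$$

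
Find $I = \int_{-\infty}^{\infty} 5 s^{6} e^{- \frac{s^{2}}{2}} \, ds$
$75 \sqrt{2} \sqrt{\pi}$

Begin with the known integral
$$J(a) = \int_{-\infty}^{\infty} 5 e^{- a s^{2}} \, ds = \frac{5 \sqrt{\pi}}{\sqrt{a}}.$$

Differentiating under the integral sign brings down a factor of $(-s^2)$:
$$\frac{dJ}{da} = \int_{-\infty}^{\infty} - 5 s^{2} e^{- a s^{2}} \, ds = - \frac{5 \sqrt{\pi}}{2 a^{\frac{3}{2}}}.$$

Repeating $3$ times in total — each differentiation brings down another $(-s^2)$ — gives
$$\frac{d^{3}J}{da^{3}} = \int_{-\infty}^{\infty} - 5 s^{6} e^{- a s^{2}} \, ds = - \frac{75 \sqrt{\pi}}{8 a^{\frac{7}{2}}},$$
and the integrand here is $(-1)^{3}$ times the target integrand, so $I = (-1)^{3}\,\frac{d^{3}J}{da^{3}} = \frac{75 \sqrt{\pi}}{8 a^{\frac{7}{2}}}$.

Setting $a = \frac{1}{2}$:
$$I = 75 \sqrt{2} \sqrt{\pi}.$$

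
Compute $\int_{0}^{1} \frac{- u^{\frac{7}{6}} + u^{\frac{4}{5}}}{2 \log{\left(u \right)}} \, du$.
$\log{\left(\frac{3 \sqrt{390}}{65} \right)}$

Consider the one-parameter family: let $I(a) = \int_{0}^{1} \frac{u^{\frac{4}{5}} - u^{a}}{2 \log{\left(u \right)}} \, du$.

Since $\dfrac{\partial}{\partial a}\,u^{a} = u^{a} \ln u$, the $\ln u$ in the denominator cancels and
$$\frac{dI}{da} = \int_{0}^{1} - \frac{1}{2} u^{a} \, du = - \frac{1}{2} \left[\frac{u^{a+1}}{a+1}\right]_0^1 = - \frac{1}{2 a + 2}.$$

Integrating with respect to $a$ gives $I(a) = - \frac{\log{\left(a + 1 \right)}}{2} - \frac{\log{\left(5 \right)}}{2} + \log{\left(3 \right)} + C$.

At $a = \frac{4}{5}$ the integrand is identically $0$, so $I(\frac{4}{5}) = 0$. The closed form gives $0$, hence $C = 0$.

Setting $a = \frac{7}{6}$:
$$I = \log{\left(\frac{3 \sqrt{390}}{65} \right)}.$$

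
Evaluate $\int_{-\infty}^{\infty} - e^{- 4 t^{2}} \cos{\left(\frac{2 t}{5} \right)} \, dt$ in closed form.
$- \frac{\sqrt{\pi}}{2 e^{\frac{1}{100}}}$

Define $I(b) = \int_{-\infty}^{\infty} - e^{- 4 t^{2}} \cos{\left(b t \right)} \, dt$.

Differentiating under the integral sign,
$$I'(b) = \int_{-\infty}^{\infty} t e^{- 4 t^{2}} \sin{\left(b t \right)} \, dt.$$

Integrate $\int_{-\infty}^{\infty} t \sin(b t)\, e^{- 4 t^{2}}\, dt$ by parts with $u = \sin(b t)$ and $dv = t\, e^{- 4 t^{2}}\, dt$, giving $v = - \frac{e^{- 4 t^{2}}}{8}$. The boundary term vanishes and
$$\int_{-\infty}^{\infty} t \sin(b t)\, e^{- 4 t^{2}}\, dt = \frac{b}{8} \int_{-\infty}^{\infty} \cos(b t)\, e^{- 4 t^{2}}\, dt,$$
so $I'(b) = - \frac{b}{8}\, I(b)$.

This is a separable first-order ODE; solving with the initial condition $I(0) = \int_{-\infty}^{\infty} - e^{- 4 t^{2}}\,dt = - \frac{\sqrt{\pi}}{2}$ gives
$$I(b) = - \frac{\sqrt{\pi} e^{- \frac{b^{2}}{16}}}{2}.$$

Setting $b = \frac{2}{5}$:
$$I = - \frac{\sqrt{\pi}}{2 e^{\frac{1}{100}}}.$$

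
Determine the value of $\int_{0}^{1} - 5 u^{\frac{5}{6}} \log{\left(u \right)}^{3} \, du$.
$\frac{38880}{14641}$

Start from the elementary integral
$$J(a) = \int_{0}^{1} - 5 u^{a} \, du = - \frac{5}{a + 1}.$$

Differentiating under the integral sign brings down a factor of $\ln u$:
$$\frac{dJ}{da} = \int_{0}^{1} - 5 u^{a} \log{\left(u \right)} \, du = \frac{5}{\left(a + 1\right)^{2}}.$$

Repeating $3$ times in total — each differentiation brings down another $\ln u$ — gives
$$\frac{d^{3}J}{da^{3}} = \int_{0}^{1} - 5 u^{a} \log{\left(u \right)}^{3} \, du = \frac{30}{\left(a + 1\right)^{4}},$$
and the integrand here is exactly the target integrand, so $I = \frac{30}{\left(a + 1\right)^{4}}$.

Setting $a = \frac{5}{6}$:
$$I = \frac{38880}{14641}.$$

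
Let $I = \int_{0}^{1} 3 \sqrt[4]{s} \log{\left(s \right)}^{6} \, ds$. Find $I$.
$\frac{7077888}{15625}$

Start from the elementary integral
$$J(a) = \int_{0}^{1} 3 s^{a} \, ds = \frac{3}{a + 1}.$$

Differentiating under the integral sign brings down a factor of $\ln s$:
$$\frac{dJ}{da} = \int_{0}^{1} 3 s^{a} \log{\left(s \right)} \, ds = - \frac{3}{\left(a + 1\right)^{2}}.$$

Repeating $6$ times in total — each differentiation brings down another $\ln s$ — gives
$$\frac{d^{6}J}{da^{6}} = \int_{0}^{1} 3 s^{a} \log{\left(s \right)}^{6} \, ds = \frac{2160}{\left(a + 1\right)^{7}},$$
and the integrand here is exactly the target integrand, so $I = \frac{2160}{\left(a + 1\right)^{7}}$.

Setting $a = \frac{1}{4}$:
$$I = \frac{7077888}{15625}.$$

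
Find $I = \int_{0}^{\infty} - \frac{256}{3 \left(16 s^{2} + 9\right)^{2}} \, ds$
$- \frac{16 \pi}{81}$

Begin with the known result
$$J(a) = \int_{0}^{\infty} - \frac{1}{3 \left(a^{2} + s^{2}\right)} \, ds = - \frac{\pi}{6 a}.$$

Differentiating under the integral sign with respect to $a$,
$$\frac{dJ}{da} = \int_{0}^{\infty} \frac{2 a}{3 \left(a^{2} + s^{2}\right)^{2}} \, ds = \frac{\pi}{6 a^{2}},$$
so $\int_{0}^{\infty} - \frac{1}{3 \left(a^{2} + s^{2}\right)^{2}} \, ds = - \frac{\pi}{12 a^{3}}$.

Setting $a = \frac{3}{4}$:
$$I = - \frac{16 \pi}{81}.$$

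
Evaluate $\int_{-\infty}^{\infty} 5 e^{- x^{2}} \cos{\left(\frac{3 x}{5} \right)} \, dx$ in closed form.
$\frac{5 \sqrt{\pi}}{e^{\frac{9}{100}}}$

Treat the cosine frequency as a parameter and define $I(b) = \int_{-\infty}^{\infty} 5 e^{- x^{2}} \cos{\left(b x \right)} \, dx$.

Differentiating under the integral sign,
$$I'(b) = \int_{-\infty}^{\infty} - 5 x e^{- x^{2}} \sin{\left(b x \right)} \, dx.$$

Integrate $\int_{-\infty}^{\infty} x \sin(b x)\, e^{- x^{2}}\, dx$ by parts with $u = \sin(b x)$ and $dv = x\, e^{- x^{2}}\, dx$, giving $v = - \frac{e^{- x^{2}}}{2}$. The boundary term vanishes and
$$\int_{-\infty}^{\infty} x \sin(b x)\, e^{- x^{2}}\, dx = \frac{b}{2} \int_{-\infty}^{\infty} \cos(b x)\, e^{- x^{2}}\, dx,$$
so $I'(b) = - \frac{b}{2}\, I(b)$.

This is a separable first-order ODE; solving with the initial condition $I(0) = \int_{-\infty}^{\infty} 5 e^{- x^{2}}\,dx = 5 \sqrt{\pi}$ gives
$$I(b) = 5 \sqrt{\pi} e^{- \frac{b^{2}}{4}}.$$

Setting $b = \frac{3}{5}$:
$$I = \frac{5 \sqrt{\pi}}{e^{\frac{9}{100}}}.$$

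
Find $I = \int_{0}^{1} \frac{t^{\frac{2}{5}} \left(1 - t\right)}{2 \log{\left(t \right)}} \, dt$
$- \log{\left(6 \right)} + \frac{\log{\left(21 \right)}}{2}$

Introduce a parameter $a$ in the exponent: let $I(a) = \int_{0}^{1} \frac{- t^{\frac{7}{5}} + t^{a}}{2 \log{\left(t \right)}} \, dt$.

Since $\dfrac{\partial}{\partial a}\,t^{a} = t^{a} \ln t$, the $\ln t$ in the denominator cancels and
$$\frac{dI}{da} = \int_{0}^{1} \frac{1}{2} t^{a} \, dt = \frac{1}{2} \left[\frac{t^{a+1}}{a+1}\right]_0^1 = \frac{1}{2 \left(a + 1\right)}.$$

Integrating with respect to $a$ gives $I(a) = \log{\left(\frac{\sqrt{15} \sqrt{a + 1}}{6} \right)} + C$.

At $a = \frac{7}{5}$ the integrand is identically $0$, so $I(\frac{7}{5}) = 0$. The closed form gives $0$, hence $C = 0$.

Setting $a = \frac{2}{5}$:
$$I = - \log{\left(6 \right)} + \frac{\log{\left(21 \right)}}{2}.$$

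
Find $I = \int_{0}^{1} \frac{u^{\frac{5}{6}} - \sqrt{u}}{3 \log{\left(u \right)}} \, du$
$\log{\left(\frac{\sqrt[3]{33}}{3} \right)}$

Replace the exponent $\frac{5}{6}$ by a parameter $a$: let $I(a) = \int_{0}^{1} \frac{- \sqrt{u} + u^{a}}{3 \log{\left(u \right)}} \, du$.

Since $\dfrac{\partial}{\partial a}\,u^{a} = u^{a} \ln u$, the $\ln u$ in the denominator cancels and
$$\frac{dI}{da} = \int_{0}^{1} \frac{1}{3} u^{a} \, du = \frac{1}{3} \left[\frac{u^{a+1}}{a+1}\right]_0^1 = \frac{1}{3 \left(a + 1\right)}.$$

Integrating with respect to $a$ gives $I(a) = \frac{\log{\left(a + 1 \right)}}{3} - \frac{\log{\left(3 \right)}}{3} + \frac{\log{\left(2 \right)}}{3} + C$.

At $a = \frac{1}{2}$ the integrand is identically $0$, so $I(\frac{1}{2}) = 0$. The closed form gives $0$, hence $C = 0$.

Setting $a = \frac{5}{6}$:
$$I = \log{\left(\frac{\sqrt[3]{33}}{3} \right)}.$$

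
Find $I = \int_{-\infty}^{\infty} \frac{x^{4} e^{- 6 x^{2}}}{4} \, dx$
$\frac{\sqrt{6} \sqrt{\pi}}{1152}$

Consider the simpler parametrised integral
$$J(a) = \int_{-\infty}^{\infty} \frac{e^{- a x^{2}}}{4} \, dx = \frac{\sqrt{\pi}}{4 \sqrt{a}}.$$

Differentiating under the integral sign brings down a factor of $(-x^2)$:
$$\frac{dJ}{da} = \int_{-\infty}^{\infty} - \frac{x^{2} e^{- a x^{2}}}{4} \, dx = - \frac{\sqrt{\pi}}{8 a^{\frac{3}{2}}}.$$

Repeating twice in total — each differentiation brings down another $(-x^2)$ — gives
$$\frac{d^{2}J}{da^{2}} = \int_{-\infty}^{\infty} \frac{x^{4} e^{- a x^{2}}}{4} \, dx = \frac{3 \sqrt{\pi}}{16 a^{\frac{5}{2}}},$$
and the integrand here is exactly the target integrand, so $I = \frac{3 \sqrt{\pi}}{16 a^{\frac{5}{2}}}$.

Setting $a = 6$:
$$I = \frac{\sqrt{6} \sqrt{\pi}}{1152}.$$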